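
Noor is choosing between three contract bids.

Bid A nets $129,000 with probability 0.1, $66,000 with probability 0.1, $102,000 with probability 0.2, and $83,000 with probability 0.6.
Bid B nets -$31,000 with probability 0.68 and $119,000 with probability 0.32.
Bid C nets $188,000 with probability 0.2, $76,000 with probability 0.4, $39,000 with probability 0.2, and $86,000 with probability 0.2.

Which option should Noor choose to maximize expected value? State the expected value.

Bid C ($93,000)

Bid A = 0.1 × 129000 + 0.1 × 66000 + 0.2 × 102000 + 0.6 × 83000 = 12900 + 6600 + 20400 + 49800 = 89700
Bid B = 0.68 × (-31000) + 0.32 × 119000 = -21080 + 38080 = 17000
Bid C = 0.2 × 188000 + 0.4 × 76000 + 0.2 × 39000 + 0.2 × 86000 = 37600 + 30400 + 7800 + 17200 = 93000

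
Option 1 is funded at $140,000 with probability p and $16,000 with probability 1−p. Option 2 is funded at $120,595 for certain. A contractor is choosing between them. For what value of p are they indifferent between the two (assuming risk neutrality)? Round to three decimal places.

p·140000 + (1−p)·16000 = 120595
124000p + 16000 = 120595
p = (120595 − 16000) / 124000

p = 0.844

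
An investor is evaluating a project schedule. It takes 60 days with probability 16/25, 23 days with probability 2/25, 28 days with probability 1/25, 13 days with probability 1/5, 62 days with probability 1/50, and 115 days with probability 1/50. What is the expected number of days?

EV = 16/25 × 60 + 2/25 × 23 + 1/25 × 28 + 1/5 × 13 + 1/50 × 62 + 1/50 × 115 = 38.4 + 1.84 + 1.12 + 2.6 + 1.24 + 2.3 = 47.5

47.5 days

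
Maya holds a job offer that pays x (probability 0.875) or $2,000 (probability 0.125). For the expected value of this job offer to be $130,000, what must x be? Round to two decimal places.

0.875·x + 0.125·2000 = 130000
0.875·x = 130000 − 250 = 129750
x = 129750 / 0.875 = 148285.7143

x = $148,285.71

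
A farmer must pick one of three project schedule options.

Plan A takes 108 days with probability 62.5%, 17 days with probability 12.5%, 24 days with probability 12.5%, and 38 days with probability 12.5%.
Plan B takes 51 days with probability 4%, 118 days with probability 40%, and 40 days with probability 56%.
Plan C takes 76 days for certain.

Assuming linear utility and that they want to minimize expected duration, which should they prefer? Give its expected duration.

Plan A = 0.625 × 108 + 0.125 × 17 + 0.125 × 24 + 0.125 × 38 = 67.5 + 2.125 + 3 + 4.75 = 77.375
Plan B = 0.04 × 51 + 0.4 × 118 + 0.56 × 40 = 2.04 + 47.2 + 22.4 = 71.64
Plan C: 76 (certain)

Plan B (71.64 days)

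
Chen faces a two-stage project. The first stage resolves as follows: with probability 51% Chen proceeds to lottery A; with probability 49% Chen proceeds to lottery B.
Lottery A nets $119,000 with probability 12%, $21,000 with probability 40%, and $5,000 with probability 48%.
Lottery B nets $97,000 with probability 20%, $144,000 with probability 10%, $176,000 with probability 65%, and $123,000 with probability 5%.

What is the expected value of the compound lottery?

EV(A) = 0.12 × 119000 + 0.4 × 21000 + 0.48 × 5000 = 14280 + 8400 + 2400 = 25080
EV(B) = 0.2 × 97000 + 0.1 × 144000 + 0.65 × 176000 + 0.05 × 123000 = 19400 + 14400 + 114400 + 6150 = 154350
Overall = 0.51 × 25080 + 0.49 × 154350 = 12790.8 + 75631.5 = 88422.3

$88,422.30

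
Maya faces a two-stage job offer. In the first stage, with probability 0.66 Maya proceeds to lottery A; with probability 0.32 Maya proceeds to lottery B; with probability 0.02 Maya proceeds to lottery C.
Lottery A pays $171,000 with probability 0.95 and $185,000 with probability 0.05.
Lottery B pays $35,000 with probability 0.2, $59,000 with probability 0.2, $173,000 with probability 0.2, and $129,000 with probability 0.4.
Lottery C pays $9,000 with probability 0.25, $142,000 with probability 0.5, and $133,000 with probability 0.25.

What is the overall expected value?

EV(A) = 0.95 × 171000 + 0.05 × 185000 = 162450 + 9250 = 171700
EV(B) = 0.2 × 35000 + 0.2 × 59000 + 0.2 × 173000 + 0.4 × 129000 = 7000 + 11800 + 34600 + 51600 = 105000
EV(C) = 0.25 × 9000 + 0.5 × 142000 + 0.25 × 133000 = 2250 + 71000 + 33250 = 106500
Overall = 0.66 × 171700 + 0.32 × 105000 + 0.02 × 106500 = 113322 + 33600 + 2130 = 149052

$149,052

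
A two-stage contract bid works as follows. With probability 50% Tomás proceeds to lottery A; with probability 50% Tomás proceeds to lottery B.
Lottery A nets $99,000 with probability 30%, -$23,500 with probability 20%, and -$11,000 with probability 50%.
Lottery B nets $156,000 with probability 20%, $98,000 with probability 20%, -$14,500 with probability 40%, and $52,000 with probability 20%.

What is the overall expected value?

$37,450

EV(A) = 0.3 × 99000 + 0.2 × (-23500) + 0.5 × (-11000) = 29700 − 4700 − 5500 = 19500
EV(B) = 0.2 × 156000 + 0.2 × 98000 + 0.4 × (-14500) + 0.2 × 52000 = 31200 + 19600 − 5800 + 10400 = 55400
Overall = 0.5 × 19500 + 0.5 × 55400 = 9750 + 27700 = 37450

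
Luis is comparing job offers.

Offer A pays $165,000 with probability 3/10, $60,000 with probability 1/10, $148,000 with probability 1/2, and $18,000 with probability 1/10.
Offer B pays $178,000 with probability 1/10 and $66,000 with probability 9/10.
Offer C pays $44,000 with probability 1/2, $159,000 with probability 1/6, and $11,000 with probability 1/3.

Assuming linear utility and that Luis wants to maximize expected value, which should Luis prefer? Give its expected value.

Offer A ($131,300)

Offer A = 3/10 × 165000 + 1/10 × 60000 + 1/2 × 148000 + 1/10 × 18000 = 49500 + 6000 + 74000 + 1800 = 131300
Offer B = 1/10 × 178000 + 9/10 × 66000 = 17800 + 59400 = 77200
Offer C = 1/2 × 44000 + 1/6 × 159000 + 1/3 × 11000 = 22000 + 26500 + 3666.6667 = 52166.6667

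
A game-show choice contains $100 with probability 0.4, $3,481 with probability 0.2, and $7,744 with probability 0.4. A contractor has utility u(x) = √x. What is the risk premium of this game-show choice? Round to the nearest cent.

$1,232.80

E[u] = 0.4·√100 + 0.2·√3481 + 0.4·√7744 = 0.4·10 + 0.2·59 + 0.4·88 = 51
CE = (51)² = 2601
Risk premium = EV − CE = 3833.8 − 2601 = 1232.8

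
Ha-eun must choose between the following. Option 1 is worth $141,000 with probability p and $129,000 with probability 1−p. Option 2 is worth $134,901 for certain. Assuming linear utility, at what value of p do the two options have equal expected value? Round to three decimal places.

p = 0.492

p·141000 + (1−p)·129000 = 134901
12000p + 129000 = 134901
p = (134901 − 129000) / 12000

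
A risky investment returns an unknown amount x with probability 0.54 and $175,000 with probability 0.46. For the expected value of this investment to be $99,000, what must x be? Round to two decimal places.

0.54·x + 0.46·175000 = 99000
0.54·x = 99000 − 80500 = 18500
x = 18500 / 0.54 = 34259.2593

x = $34,259.26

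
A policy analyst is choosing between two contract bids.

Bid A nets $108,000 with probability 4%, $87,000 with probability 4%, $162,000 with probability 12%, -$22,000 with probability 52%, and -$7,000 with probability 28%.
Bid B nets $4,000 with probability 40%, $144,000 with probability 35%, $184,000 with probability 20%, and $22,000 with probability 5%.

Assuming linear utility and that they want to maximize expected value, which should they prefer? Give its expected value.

Bid A = 0.04 × 108000 + 0.04 × 87000 + 0.12 × 162000 + 0.52 × (-22000) + 0.28 × (-7000) = 4320 + 3480 + 19440 − 11440 − 1960 = 13840
Bid B = 0.4 × 4000 + 0.35 × 144000 + 0.2 × 184000 + 0.05 × 22000 = 1600 + 50400 + 36800 + 1100 = 89900

Bid B ($89,900)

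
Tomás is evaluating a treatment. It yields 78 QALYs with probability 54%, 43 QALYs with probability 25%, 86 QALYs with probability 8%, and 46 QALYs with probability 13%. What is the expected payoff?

EV = 0.54 × 78 + 0.25 × 43 + 0.08 × 86 + 0.13 × 46 = 42.12 + 10.75 + 6.88 + 5.98 = 65.73

65.73 QALYs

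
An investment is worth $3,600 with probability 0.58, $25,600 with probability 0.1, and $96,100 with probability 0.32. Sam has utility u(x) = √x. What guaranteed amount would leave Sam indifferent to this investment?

$22,500

E[u] = 0.58·√3600 + 0.1·√25600 + 0.32·√96100 = 0.58·60 + 0.1·160 + 0.32·310 = 150
CE = (150)² = 22500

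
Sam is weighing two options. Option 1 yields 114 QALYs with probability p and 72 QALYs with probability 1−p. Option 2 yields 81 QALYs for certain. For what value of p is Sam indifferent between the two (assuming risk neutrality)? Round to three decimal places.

p·114 + (1−p)·72 = 81
42p + 72 = 81
p = (81 − 72) / 42

p = 0.214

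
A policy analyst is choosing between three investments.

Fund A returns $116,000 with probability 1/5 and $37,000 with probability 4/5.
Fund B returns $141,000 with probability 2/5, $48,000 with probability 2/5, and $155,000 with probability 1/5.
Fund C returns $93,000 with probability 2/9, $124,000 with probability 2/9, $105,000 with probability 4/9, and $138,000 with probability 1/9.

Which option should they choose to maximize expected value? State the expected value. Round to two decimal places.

Fund C ($110,222.22)

Fund A = 1/5 × 116000 + 4/5 × 37000 = 23200 + 29600 = 52800
Fund B = 2/5 × 141000 + 2/5 × 48000 + 1/5 × 155000 = 56400 + 19200 + 31000 = 106600
Fund C = 2/9 × 93000 + 2/9 × 124000 + 4/9 × 105000 + 1/9 × 138000 = 20666.6667 + 27555.5556 + 46666.6667 + 15333.3333 = 110222.2222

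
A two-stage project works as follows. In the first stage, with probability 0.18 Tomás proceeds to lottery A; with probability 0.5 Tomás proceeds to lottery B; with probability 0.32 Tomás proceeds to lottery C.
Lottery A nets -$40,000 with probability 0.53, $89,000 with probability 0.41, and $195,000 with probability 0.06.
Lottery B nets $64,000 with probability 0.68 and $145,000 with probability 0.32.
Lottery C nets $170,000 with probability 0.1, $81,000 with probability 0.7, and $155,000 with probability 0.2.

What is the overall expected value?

$83,322.20

EV(A) = 0.53 × (-40000) + 0.41 × 89000 + 0.06 × 195000 = -21200 + 36490 + 11700 = 26990
EV(B) = 0.68 × 64000 + 0.32 × 145000 = 43520 + 46400 = 89920
EV(C) = 0.1 × 170000 + 0.7 × 81000 + 0.2 × 155000 = 17000 + 56700 + 31000 = 104700
Overall = 0.18 × 26990 + 0.5 × 89920 + 0.32 × 104700 = 4858.2 + 44960 + 33504 = 83322.2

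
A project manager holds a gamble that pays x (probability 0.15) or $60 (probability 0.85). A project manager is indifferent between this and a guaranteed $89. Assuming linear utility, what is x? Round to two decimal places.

x = $253.33

0.15·x + 0.85·60 = 89
0.15·x = 89 − 51 = 38
x = 38 / 0.15 = 253.3333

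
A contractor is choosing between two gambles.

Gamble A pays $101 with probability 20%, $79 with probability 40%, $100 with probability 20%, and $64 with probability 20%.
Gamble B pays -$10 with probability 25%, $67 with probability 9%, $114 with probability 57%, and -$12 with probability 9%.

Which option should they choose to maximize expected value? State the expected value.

Gamble A = 0.2 × 101 + 0.4 × 79 + 0.2 × 100 + 0.2 × 64 = 20.2 + 31.6 + 20 + 12.8 = 84.6
Gamble B = 0.25 × (-10) + 0.09 × 67 + 0.57 × 114 + 0.09 × (-12) = -2.5 + 6.03 + 64.98 − 1.08 = 67.43

Gamble A ($84.60)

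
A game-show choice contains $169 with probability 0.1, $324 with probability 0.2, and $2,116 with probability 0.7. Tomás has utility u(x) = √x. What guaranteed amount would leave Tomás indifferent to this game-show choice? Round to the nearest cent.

$1,376.41

E[u] = 0.1·√169 + 0.2·√324 + 0.7·√2116 = 0.1·13 + 0.2·18 + 0.7·46 = 37.1
CE = (37.1)² = 1376.41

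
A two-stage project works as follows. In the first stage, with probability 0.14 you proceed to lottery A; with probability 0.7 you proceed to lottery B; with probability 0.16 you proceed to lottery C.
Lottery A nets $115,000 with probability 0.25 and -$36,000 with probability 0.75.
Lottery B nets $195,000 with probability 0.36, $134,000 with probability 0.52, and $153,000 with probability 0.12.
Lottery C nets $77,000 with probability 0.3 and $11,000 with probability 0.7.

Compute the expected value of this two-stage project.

EV(A) = 0.25 × 115000 + 0.75 × (-36000) = 28750 − 27000 = 1750
EV(B) = 0.36 × 195000 + 0.52 × 134000 + 0.12 × 153000 = 70200 + 69680 + 18360 = 158240
EV(C) = 0.3 × 77000 + 0.7 × 11000 = 23100 + 7700 = 30800
Overall = 0.14 × 1750 + 0.7 × 158240 + 0.16 × 30800 = 245 + 110768 + 4928 = 115941

$115,941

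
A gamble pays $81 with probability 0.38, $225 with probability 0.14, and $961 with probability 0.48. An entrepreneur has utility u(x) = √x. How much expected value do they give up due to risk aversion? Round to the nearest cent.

$107.40

E[u] = 0.38·√81 + 0.14·√225 + 0.48·√961 = 0.38·9 + 0.14·15 + 0.48·31 = 20.4
CE = (20.4)² = 416.16
Risk premium = EV − CE = 523.56 − 416.16 = 107.4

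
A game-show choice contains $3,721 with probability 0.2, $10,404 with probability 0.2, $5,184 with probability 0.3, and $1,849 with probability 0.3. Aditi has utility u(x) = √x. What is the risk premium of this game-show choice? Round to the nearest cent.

E[u] = 0.2·√3721 + 0.2·√10404 + 0.3·√5184 + 0.3·√1849 = 0.2·61 + 0.2·102 + 0.3·72 + 0.3·43 = 67.1
CE = (67.1)² = 4502.41
Risk premium = EV − CE = 4934.9 − 4502.41 = 432.49

$432.49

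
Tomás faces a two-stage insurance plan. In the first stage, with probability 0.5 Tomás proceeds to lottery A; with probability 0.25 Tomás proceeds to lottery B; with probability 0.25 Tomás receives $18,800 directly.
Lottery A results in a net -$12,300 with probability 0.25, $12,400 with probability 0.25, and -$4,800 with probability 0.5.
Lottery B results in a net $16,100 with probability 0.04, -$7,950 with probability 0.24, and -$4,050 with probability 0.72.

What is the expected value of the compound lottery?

EV(A) = 0.25 × (-12300) + 0.25 × 12400 + 0.5 × (-4800) = -3075 + 3100 − 2400 = -2375
EV(B) = 0.04 × 16100 + 0.24 × (-7950) + 0.72 × (-4050) = 644 − 1908 − 2916 = -4180
Branch C: 18800 (certain)
Overall = 0.5 × (-2375) + 0.25 × (-4180) + 0.25 × 18800 = -1187.5 − 1045 + 4700 = 2467.5

$2,467.50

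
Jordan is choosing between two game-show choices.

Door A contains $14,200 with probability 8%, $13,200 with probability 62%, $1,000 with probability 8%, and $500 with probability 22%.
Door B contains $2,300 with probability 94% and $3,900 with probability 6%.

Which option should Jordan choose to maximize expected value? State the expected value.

Door A ($9,510)

Door A = 0.08 × 14200 + 0.62 × 13200 + 0.08 × 1000 + 0.22 × 500 = 1136 + 8184 + 80 + 110 = 9510
Door B = 0.94 × 2300 + 0.06 × 3900 = 2162 + 234 = 2396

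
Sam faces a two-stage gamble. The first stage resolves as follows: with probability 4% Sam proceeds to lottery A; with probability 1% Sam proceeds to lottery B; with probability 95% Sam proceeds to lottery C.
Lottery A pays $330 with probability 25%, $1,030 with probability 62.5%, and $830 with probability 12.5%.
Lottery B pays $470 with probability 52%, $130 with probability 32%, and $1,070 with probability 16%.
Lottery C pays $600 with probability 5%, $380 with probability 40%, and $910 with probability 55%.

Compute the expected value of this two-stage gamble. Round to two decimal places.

EV(A) = 0.25 × 330 + 0.625 × 1030 + 0.125 × 830 = 82.5 + 643.75 + 103.75 = 830
EV(B) = 0.52 × 470 + 0.32 × 130 + 0.16 × 1070 = 244.4 + 41.6 + 171.2 = 457.2
EV(C) = 0.05 × 600 + 0.4 × 380 + 0.55 × 910 = 30 + 152 + 500.5 = 682.5
Overall = 0.04 × 830 + 0.01 × 457.2 + 0.95 × 682.5 = 33.2 + 4.572 + 648.375 = 686.147

$686.15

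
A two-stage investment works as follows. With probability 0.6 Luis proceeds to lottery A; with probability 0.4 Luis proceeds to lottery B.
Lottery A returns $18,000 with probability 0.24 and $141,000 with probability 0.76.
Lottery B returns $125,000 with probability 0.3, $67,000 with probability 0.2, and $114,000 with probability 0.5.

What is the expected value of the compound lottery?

EV(A) = 0.24 × 18000 + 0.76 × 141000 = 4320 + 107160 = 111480
EV(B) = 0.3 × 125000 + 0.2 × 67000 + 0.5 × 114000 = 37500 + 13400 + 57000 = 107900
Overall = 0.6 × 111480 + 0.4 × 107900 = 66888 + 43160 = 110048

$110,048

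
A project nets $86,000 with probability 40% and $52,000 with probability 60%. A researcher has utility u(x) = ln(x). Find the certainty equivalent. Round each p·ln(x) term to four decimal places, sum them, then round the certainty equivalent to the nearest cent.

$63,589.27

E[u] = 0.4·ln(86000) + 0.6·ln(52000) = 4.5448 + 6.5154 = 11.0602
CE = e^11.0602 ≈ 63589.27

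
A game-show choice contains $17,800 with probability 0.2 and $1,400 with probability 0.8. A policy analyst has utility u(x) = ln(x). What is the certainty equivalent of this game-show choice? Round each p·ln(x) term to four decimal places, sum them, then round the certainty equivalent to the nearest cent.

$2,328.08

E[u] = 0.2·ln(17800) + 0.8·ln(1400) = 1.9574 + 5.7954 = 7.7528
CE = e^7.7528 ≈ 2328.08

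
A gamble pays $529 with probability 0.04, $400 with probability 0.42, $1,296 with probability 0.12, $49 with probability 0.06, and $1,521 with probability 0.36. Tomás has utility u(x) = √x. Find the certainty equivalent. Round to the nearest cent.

$789.61

E[u] = 0.04·√529 + 0.42·√400 + 0.12·√1296 + 0.06·√49 + 0.36·√1521 = 0.04·23 + 0.42·20 + 0.12·36 + 0.06·7 + 0.36·39 = 28.1
CE = (28.1)² = 789.61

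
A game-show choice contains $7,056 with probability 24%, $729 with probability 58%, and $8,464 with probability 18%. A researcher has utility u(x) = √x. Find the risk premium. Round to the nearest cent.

E[u] = 0.24·√7056 + 0.58·√729 + 0.18·√8464 = 0.24·84 + 0.58·27 + 0.18·92 = 52.38
CE = (52.38)² = 2743.6644
Risk premium = EV − CE = 3639.78 − 2743.6644 = 896.1156

$896.12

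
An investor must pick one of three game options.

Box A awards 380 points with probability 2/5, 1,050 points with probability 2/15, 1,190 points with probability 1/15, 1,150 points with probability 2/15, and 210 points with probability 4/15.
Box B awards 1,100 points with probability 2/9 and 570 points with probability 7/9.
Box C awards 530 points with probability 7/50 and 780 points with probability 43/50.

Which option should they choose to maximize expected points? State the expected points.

Box A = 2/5 × 380 + 2/15 × 1050 + 1/15 × 1190 + 2/15 × 1150 + 4/15 × 210 = 152 + 140 + 79.3333 + 153.3333 + 56 = 580.6667
Box B = 2/9 × 1100 + 7/9 × 570 = 244.4444 + 443.3333 = 687.7778
Box C = 7/50 × 530 + 43/50 × 780 = 74.2 + 670.8 = 745

Box C (745 points)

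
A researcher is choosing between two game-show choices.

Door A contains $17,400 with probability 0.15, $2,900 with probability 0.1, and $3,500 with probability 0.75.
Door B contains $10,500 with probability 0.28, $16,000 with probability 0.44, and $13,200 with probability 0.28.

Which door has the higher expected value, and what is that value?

Door A = 0.15 × 17400 + 0.1 × 2900 + 0.75 × 3500 = 2610 + 290 + 2625 = 5525
Door B = 0.28 × 10500 + 0.44 × 16000 + 0.28 × 13200 = 2940 + 7040 + 3696 = 13676

Door B ($13,676)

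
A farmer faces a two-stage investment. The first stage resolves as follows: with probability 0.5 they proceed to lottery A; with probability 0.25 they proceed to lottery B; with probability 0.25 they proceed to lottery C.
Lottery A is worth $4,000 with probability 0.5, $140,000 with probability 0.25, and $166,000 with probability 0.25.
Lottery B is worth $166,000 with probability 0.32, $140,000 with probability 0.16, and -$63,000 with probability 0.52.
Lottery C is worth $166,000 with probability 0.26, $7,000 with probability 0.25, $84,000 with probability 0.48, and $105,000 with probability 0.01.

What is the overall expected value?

$71,510

EV(A) = 0.5 × 4000 + 0.25 × 140000 + 0.25 × 166000 = 2000 + 35000 + 41500 = 78500
EV(B) = 0.32 × 166000 + 0.16 × 140000 + 0.52 × (-63000) = 53120 + 22400 − 32760 = 42760
EV(C) = 0.26 × 166000 + 0.25 × 7000 + 0.48 × 84000 + 0.01 × 105000 = 43160 + 1750 + 40320 + 1050 = 86280
Overall = 0.5 × 78500 + 0.25 × 42760 + 0.25 × 86280 = 39250 + 10690 + 21570 = 71510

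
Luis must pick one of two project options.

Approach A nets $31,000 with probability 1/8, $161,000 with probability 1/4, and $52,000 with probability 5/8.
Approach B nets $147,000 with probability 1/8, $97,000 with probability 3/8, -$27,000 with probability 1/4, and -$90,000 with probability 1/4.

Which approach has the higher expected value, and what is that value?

Approach A = 1/8 × 31000 + 1/4 × 161000 + 5/8 × 52000 = 3875 + 40250 + 32500 = 76625
Approach B = 1/8 × 147000 + 3/8 × 97000 + 1/4 × (-27000) + 1/4 × (-90000) = 18375 + 36375 − 6750 − 22500 = 25500

Approach A ($76,625)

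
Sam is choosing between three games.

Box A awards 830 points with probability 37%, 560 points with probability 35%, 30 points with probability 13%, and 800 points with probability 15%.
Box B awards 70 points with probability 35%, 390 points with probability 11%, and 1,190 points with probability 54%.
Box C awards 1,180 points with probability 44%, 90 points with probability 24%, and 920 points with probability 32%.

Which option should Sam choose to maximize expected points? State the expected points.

Box A = 0.37 × 830 + 0.35 × 560 + 0.13 × 30 + 0.15 × 800 = 307.1 + 196 + 3.9 + 120 = 627
Box B = 0.35 × 70 + 0.11 × 390 + 0.54 × 1190 = 24.5 + 42.9 + 642.6 = 710
Box C = 0.44 × 1180 + 0.24 × 90 + 0.32 × 920 = 519.2 + 21.6 + 294.4 = 835.2

Box C (835.2 points)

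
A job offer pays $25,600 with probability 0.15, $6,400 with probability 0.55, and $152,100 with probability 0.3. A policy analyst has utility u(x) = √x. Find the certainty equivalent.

$34,225

E[u] = 0.15·√25600 + 0.55·√6400 + 0.3·√152100 = 0.15·160 + 0.55·80 + 0.3·390 = 185
CE = (185)² = 34225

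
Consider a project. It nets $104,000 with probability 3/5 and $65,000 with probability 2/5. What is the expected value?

$88,400

EV = 3/5 × 104000 + 2/5 × 65000 = 62400 + 26000 = 88400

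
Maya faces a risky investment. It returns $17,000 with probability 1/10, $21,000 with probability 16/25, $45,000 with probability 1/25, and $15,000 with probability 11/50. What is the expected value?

$20,240

EV = 1/10 × 17000 + 16/25 × 21000 + 1/25 × 45000 + 11/50 × 15000 = 1700 + 13440 + 1800 + 3300 = 20240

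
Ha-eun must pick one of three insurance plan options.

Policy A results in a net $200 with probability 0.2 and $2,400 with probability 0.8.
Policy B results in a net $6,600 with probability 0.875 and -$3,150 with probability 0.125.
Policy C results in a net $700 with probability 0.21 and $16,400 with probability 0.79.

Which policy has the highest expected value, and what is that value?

Policy C ($13,103)

Policy A = 0.2 × 200 + 0.8 × 2400 = 40 + 1920 = 1960
Policy B = 0.875 × 6600 + 0.125 × (-3150) = 5775 − 393.75 = 5381.25
Policy C = 0.21 × 700 + 0.79 × 16400 = 147 + 12956 = 13103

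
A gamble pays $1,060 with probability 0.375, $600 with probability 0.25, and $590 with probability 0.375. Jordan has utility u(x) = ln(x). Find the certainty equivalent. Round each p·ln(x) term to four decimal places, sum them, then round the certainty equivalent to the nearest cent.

E[u] = 0.375·ln(1060) + 0.25·ln(600) + 0.375·ln(590) = 2.6123 + 1.5992 + 2.3925 = 6.6040
CE = e^6.6040 ≈ 738.04

$738.04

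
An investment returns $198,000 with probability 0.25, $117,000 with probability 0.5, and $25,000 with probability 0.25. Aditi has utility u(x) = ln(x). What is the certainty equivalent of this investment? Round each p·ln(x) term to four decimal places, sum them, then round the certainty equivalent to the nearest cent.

$90,735.14

E[u] = 0.25·ln(198000) + 0.5·ln(117000) + 0.25·ln(25000) = 3.0490 + 5.8350 + 2.5317 = 11.4157
CE = e^11.4157 ≈ 90735.14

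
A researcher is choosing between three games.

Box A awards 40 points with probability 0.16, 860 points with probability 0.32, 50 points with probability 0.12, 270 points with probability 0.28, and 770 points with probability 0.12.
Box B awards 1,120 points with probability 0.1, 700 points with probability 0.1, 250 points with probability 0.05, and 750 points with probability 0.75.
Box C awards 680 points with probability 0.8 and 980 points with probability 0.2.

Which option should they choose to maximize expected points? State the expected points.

Box A = 0.16 × 40 + 0.32 × 860 + 0.12 × 50 + 0.28 × 270 + 0.12 × 770 = 6.4 + 275.2 + 6 + 75.6 + 92.4 = 455.6
Box B = 0.1 × 1120 + 0.1 × 700 + 0.05 × 250 + 0.75 × 750 = 112 + 70 + 12.5 + 562.5 = 757
Box C = 0.8 × 680 + 0.2 × 980 = 544 + 196 = 740

Box B (757 points)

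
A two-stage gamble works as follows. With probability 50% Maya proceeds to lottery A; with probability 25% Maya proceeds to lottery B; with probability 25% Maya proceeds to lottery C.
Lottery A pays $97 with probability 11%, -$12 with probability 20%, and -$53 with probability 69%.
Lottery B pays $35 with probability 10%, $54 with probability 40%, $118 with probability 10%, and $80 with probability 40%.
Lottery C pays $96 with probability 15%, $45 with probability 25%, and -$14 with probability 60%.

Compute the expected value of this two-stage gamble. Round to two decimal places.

EV(A) = 0.11 × 97 + 0.2 × (-12) + 0.69 × (-53) = 10.67 − 2.4 − 36.57 = -28.3
EV(B) = 0.1 × 35 + 0.4 × 54 + 0.1 × 118 + 0.4 × 80 = 3.5 + 21.6 + 11.8 + 32 = 68.9
EV(C) = 0.15 × 96 + 0.25 × 45 + 0.6 × (-14) = 14.4 + 11.25 − 8.4 = 17.25
Overall = 0.5 × (-28.3) + 0.25 × 68.9 + 0.25 × 17.25 = -14.15 + 17.225 + 4.3125 = 7.3875

$7.39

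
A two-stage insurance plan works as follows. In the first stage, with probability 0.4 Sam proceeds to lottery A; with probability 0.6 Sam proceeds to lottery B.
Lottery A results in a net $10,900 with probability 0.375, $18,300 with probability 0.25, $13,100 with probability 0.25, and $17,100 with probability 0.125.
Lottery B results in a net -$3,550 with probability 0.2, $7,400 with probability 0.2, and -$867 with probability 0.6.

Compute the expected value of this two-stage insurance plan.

$5,779.88

EV(A) = 0.375 × 10900 + 0.25 × 18300 + 0.25 × 13100 + 0.125 × 17100 = 4087.5 + 4575 + 3275 + 2137.5 = 14075
EV(B) = 0.2 × (-3550) + 0.2 × 7400 + 0.6 × (-867) = -710 + 1480 − 520.2 = 249.8
Overall = 0.4 × 14075 + 0.6 × 249.8 = 5630 + 149.88 = 5779.88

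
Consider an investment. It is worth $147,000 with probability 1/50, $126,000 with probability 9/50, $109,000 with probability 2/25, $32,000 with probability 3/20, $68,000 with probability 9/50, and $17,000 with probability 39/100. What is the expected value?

EV = 1/50 × 147000 + 9/50 × 126000 + 2/25 × 109000 + 3/20 × 32000 + 9/50 × 68000 + 39/100 × 17000 = 2940 + 22680 + 8720 + 4800 + 12240 + 6630 = 58010

$58,010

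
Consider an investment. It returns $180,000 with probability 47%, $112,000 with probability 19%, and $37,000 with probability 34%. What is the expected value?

$118,460

EV = 0.47 × 180000 + 0.19 × 112000 + 0.34 × 37000 = 84600 + 21280 + 12580 = 118460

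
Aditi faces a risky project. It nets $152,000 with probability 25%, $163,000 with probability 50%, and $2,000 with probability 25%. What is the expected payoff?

$120,000

EV = 0.25 × 152000 + 0.5 × 163000 + 0.25 × 2000 = 38000 + 81500 + 500 = 120000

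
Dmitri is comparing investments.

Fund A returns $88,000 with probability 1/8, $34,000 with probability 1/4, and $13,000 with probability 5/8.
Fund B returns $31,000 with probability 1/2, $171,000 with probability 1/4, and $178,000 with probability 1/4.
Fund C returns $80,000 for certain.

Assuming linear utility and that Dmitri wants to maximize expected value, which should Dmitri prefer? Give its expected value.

Fund A = 1/8 × 88000 + 1/4 × 34000 + 5/8 × 13000 = 11000 + 8500 + 8125 = 27625
Fund B = 1/2 × 31000 + 1/4 × 171000 + 1/4 × 178000 = 15500 + 42750 + 44500 = 102750
Fund C: 80000 (certain)

Fund B ($102,750)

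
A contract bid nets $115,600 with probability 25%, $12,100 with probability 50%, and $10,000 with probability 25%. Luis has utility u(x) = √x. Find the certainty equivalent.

E[u] = 0.25·√115600 + 0.5·√12100 + 0.25·√10000 = 0.25·340 + 0.5·110 + 0.25·100 = 165
CE = (165)² = 27225

$27,225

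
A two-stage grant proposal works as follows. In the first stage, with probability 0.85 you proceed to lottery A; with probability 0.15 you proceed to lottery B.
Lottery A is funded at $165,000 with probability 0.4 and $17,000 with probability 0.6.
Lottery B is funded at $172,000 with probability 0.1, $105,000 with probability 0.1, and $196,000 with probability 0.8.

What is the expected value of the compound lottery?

$92,445

EV(A) = 0.4 × 165000 + 0.6 × 17000 = 66000 + 10200 = 76200
EV(B) = 0.1 × 172000 + 0.1 × 105000 + 0.8 × 196000 = 17200 + 10500 + 156800 = 184500
Overall = 0.85 × 76200 + 0.15 × 184500 = 64770 + 27675 = 92445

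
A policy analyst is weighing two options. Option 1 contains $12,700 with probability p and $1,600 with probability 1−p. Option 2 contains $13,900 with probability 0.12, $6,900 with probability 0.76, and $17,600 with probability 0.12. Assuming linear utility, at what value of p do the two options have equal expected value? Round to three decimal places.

EV(Option 2) = 0.12 × 13900 + 0.76 × 6900 + 0.12 × 17600 = 1668 + 5244 + 2112 = 9024
p·12700 + (1−p)·1600 = 9024
11100p + 1600 = 9024
p = (9024 − 1600) / 11100

p = 0.669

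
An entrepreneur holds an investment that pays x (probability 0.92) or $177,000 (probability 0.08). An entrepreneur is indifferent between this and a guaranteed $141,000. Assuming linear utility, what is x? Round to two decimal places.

0.92·x + 0.08·177000 = 141000
0.92·x = 141000 − 14160 = 126840
x = 126840 / 0.92 = 137869.5652

x = $137,869.57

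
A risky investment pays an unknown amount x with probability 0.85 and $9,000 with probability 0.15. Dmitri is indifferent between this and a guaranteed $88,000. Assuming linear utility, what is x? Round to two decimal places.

0.85·x + 0.15·9000 = 88000
0.85·x = 88000 − 1350 = 86650
x = 86650 / 0.85 = 101941.1765

x = $101,941.18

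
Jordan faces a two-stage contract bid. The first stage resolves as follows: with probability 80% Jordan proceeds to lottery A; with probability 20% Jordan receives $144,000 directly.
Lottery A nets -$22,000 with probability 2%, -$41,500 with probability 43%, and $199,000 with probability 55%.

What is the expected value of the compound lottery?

$101,732

EV(A) = 0.02 × (-22000) + 0.43 × (-41500) + 0.55 × 199000 = -440 − 17845 + 109450 = 91165
Branch B: 144000 (certain)
Overall = 0.8 × 91165 + 0.2 × 144000 = 72932 + 28800 = 101732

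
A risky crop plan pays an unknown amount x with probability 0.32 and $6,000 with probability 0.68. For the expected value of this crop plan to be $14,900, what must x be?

x = $33,812.50

0.32·x + 0.68·6000 = 14900
0.32·x = 14900 − 4080 = 10820
x = 10820 / 0.32 = 33812.5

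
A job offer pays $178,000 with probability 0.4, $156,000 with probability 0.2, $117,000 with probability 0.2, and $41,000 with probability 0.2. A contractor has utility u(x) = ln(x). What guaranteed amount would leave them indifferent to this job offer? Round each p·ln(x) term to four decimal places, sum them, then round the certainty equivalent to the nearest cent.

$118,847.92

E[u] = 0.4·ln(178000) + 0.2·ln(156000) + 0.2·ln(117000) + 0.2·ln(41000) = 4.8358 + 2.3915 + 2.3340 + 2.1243 = 11.6856
CE = e^11.6856 ≈ 118847.92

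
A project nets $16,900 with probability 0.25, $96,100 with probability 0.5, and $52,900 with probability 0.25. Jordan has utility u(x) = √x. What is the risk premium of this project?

E[u] = 0.25·√16900 + 0.5·√96100 + 0.25·√52900 = 0.25·130 + 0.5·310 + 0.25·230 = 245
CE = (245)² = 60025
Risk premium = EV − CE = 65500 − 60025 = 5475

$5,475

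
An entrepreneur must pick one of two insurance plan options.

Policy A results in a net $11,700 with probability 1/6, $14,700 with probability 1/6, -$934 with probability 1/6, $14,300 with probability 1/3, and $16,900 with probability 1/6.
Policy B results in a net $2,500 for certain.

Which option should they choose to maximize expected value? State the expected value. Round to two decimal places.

Policy A ($11,827.67)

Policy A = 1/6 × 11700 + 1/6 × 14700 + 1/6 × (-934) + 1/3 × 14300 + 1/6 × 16900 = 1950 + 2450 − 155.6667 + 4766.6667 + 2816.6667 = 11827.6667
Policy B: 2500 (certain)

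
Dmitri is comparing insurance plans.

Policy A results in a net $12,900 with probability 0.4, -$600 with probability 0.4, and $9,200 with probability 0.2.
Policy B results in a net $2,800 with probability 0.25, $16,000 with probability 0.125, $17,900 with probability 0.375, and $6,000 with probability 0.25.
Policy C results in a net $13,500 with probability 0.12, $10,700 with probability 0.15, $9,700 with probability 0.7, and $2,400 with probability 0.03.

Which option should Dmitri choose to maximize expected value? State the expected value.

Policy A = 0.4 × 12900 + 0.4 × (-600) + 0.2 × 9200 = 5160 − 240 + 1840 = 6760
Policy B = 0.25 × 2800 + 0.125 × 16000 + 0.375 × 17900 + 0.25 × 6000 = 700 + 2000 + 6712.5 + 1500 = 10912.5
Policy C = 0.12 × 13500 + 0.15 × 10700 + 0.7 × 9700 + 0.03 × 2400 = 1620 + 1605 + 6790 + 72 = 10087

Policy B ($10,912.50)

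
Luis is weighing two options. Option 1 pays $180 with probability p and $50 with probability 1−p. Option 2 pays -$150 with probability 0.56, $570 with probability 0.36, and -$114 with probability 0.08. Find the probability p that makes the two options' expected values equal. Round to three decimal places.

EV(Option 2) = 0.56 × (-150) + 0.36 × 570 + 0.08 × (-114) = -84 + 205.2 − 9.12 = 112.08
p·180 + (1−p)·50 = 112.08
130p + 50 = 112.08
p = (112.08 − 50) / 130

p = 0.478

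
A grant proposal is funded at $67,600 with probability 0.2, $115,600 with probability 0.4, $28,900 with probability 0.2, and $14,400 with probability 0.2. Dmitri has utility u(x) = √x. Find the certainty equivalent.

$60,516

E[u] = 0.2·√67600 + 0.4·√115600 + 0.2·√28900 + 0.2·√14400 = 0.2·260 + 0.4·340 + 0.2·170 + 0.2·120 = 246
CE = (246)² = 60516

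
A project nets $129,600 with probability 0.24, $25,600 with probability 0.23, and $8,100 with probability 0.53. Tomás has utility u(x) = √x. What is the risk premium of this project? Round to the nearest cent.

E[u] = 0.24·√129600 + 0.23·√25600 + 0.53·√8100 = 0.24·360 + 0.23·160 + 0.53·90 = 170.9
CE = (170.9)² = 29206.81
Risk premium = EV − CE = 41285 − 29206.81 = 12078.19

$12,078.19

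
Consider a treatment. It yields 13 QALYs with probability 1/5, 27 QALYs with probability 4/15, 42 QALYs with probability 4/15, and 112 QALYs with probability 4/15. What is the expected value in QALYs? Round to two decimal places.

50.87 QALYs

EV = 1/5 × 13 + 4/15 × 27 + 4/15 × 42 + 4/15 × 112 = 2.6 + 7.2 + 11.2 + 29.8667 = 50.8667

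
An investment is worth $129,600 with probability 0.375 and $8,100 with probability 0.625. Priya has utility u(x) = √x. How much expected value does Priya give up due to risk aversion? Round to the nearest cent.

$17,085.94

E[u] = 0.375·√129600 + 0.625·√8100 = 0.375·360 + 0.625·90 = 191.25
CE = (191.25)² = 36576.5625
Risk premium = EV − CE = 53662.5 − 36576.5625 = 17085.9375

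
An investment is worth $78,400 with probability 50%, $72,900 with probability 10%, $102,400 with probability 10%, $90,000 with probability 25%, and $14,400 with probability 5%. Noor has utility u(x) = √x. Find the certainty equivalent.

$78,400

E[u] = 0.5·√78400 + 0.1·√72900 + 0.1·√102400 + 0.25·√90000 + 0.05·√14400 = 0.5·280 + 0.1·270 + 0.1·320 + 0.25·300 + 0.05·120 = 280
CE = (280)² = 78400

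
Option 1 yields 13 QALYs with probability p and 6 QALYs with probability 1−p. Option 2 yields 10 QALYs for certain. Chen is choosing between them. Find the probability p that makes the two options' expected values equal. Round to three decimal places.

p·13 + (1−p)·6 = 10
7p + 6 = 10
p = (10 − 6) / 7

p = 0.571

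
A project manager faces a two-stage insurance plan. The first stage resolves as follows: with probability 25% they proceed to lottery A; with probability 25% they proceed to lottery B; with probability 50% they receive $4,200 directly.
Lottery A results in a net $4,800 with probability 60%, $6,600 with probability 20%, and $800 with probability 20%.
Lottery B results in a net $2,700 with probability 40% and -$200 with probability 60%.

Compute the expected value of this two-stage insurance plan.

$3,430

EV(A) = 0.6 × 4800 + 0.2 × 6600 + 0.2 × 800 = 2880 + 1320 + 160 = 4360
EV(B) = 0.4 × 2700 + 0.6 × (-200) = 1080 − 120 = 960
Branch C: 4200 (certain)
Overall = 0.25 × 4360 + 0.25 × 960 + 0.5 × 4200 = 1090 + 240 + 2100 = 3430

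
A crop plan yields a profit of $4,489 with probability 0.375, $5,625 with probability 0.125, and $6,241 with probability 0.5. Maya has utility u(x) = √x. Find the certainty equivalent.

E[u] = 0.375·√4489 + 0.125·√5625 + 0.5·√6241 = 0.375·67 + 0.125·75 + 0.5·79 = 74
CE = (74)² = 5476

$5,476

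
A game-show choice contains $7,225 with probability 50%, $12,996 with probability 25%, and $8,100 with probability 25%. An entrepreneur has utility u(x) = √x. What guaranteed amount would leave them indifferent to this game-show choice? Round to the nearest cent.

E[u] = 0.5·√7225 + 0.25·√12996 + 0.25·√8100 = 0.5·85 + 0.25·114 + 0.25·90 = 93.5
CE = (93.5)² = 8742.25

$8,742.25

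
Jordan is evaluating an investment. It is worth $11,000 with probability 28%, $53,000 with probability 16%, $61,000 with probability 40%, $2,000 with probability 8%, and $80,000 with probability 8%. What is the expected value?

$42,520

EV = 0.28 × 11000 + 0.16 × 53000 + 0.4 × 61000 + 0.08 × 2000 + 0.08 × 80000 = 3080 + 8480 + 24400 + 160 + 6400 = 42520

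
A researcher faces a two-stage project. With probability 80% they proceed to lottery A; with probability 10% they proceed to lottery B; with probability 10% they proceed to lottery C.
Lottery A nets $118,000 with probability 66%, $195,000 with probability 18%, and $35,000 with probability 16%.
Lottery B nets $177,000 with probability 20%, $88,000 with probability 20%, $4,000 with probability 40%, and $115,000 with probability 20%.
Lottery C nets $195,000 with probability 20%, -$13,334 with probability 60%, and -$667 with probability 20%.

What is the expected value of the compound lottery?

$105,710.62

EV(A) = 0.66 × 118000 + 0.18 × 195000 + 0.16 × 35000 = 77880 + 35100 + 5600 = 118580
EV(B) = 0.2 × 177000 + 0.2 × 88000 + 0.4 × 4000 + 0.2 × 115000 = 35400 + 17600 + 1600 + 23000 = 77600
EV(C) = 0.2 × 195000 + 0.6 × (-13334) + 0.2 × (-667) = 39000 − 8000.4 − 133.4 = 30866.2
Overall = 0.8 × 118580 + 0.1 × 77600 + 0.1 × 30866.2 = 94864 + 7760 + 3086.62 = 105710.62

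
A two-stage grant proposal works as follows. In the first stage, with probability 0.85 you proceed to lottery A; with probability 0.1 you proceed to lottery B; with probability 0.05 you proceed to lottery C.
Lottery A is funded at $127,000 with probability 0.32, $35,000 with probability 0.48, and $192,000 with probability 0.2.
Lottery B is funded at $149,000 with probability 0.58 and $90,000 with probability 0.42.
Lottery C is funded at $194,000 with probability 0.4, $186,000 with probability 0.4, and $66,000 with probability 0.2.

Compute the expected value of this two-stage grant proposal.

EV(A) = 0.32 × 127000 + 0.48 × 35000 + 0.2 × 192000 = 40640 + 16800 + 38400 = 95840
EV(B) = 0.58 × 149000 + 0.42 × 90000 = 86420 + 37800 = 124220
EV(C) = 0.4 × 194000 + 0.4 × 186000 + 0.2 × 66000 = 77600 + 74400 + 13200 = 165200
Overall = 0.85 × 95840 + 0.1 × 124220 + 0.05 × 165200 = 81464 + 12422 + 8260 = 102146

$102,146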